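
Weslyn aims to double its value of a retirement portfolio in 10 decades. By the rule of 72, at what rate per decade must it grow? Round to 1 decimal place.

about 7.2%

72 / 10 ≈ 7.20, so about 7.2% per decade.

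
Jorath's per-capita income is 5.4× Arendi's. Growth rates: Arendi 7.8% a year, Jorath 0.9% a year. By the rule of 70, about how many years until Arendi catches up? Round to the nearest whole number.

Arendi gains on Jorath at 7.8% − 0.9% = 6.9 points a year.
At that relative rate the gap halves every 70/6.9 ≈ 10.14 years.
A 5.4× gap takes log₂(5.4) ≈ 2.43 halvings to close: 2.43 × 10.14 ≈ 25 years.

about 25 years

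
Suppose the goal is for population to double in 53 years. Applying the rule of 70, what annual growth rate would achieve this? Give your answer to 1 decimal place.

70 / 53 ≈ 1.32, so about 1.3% annually.

about 1.3%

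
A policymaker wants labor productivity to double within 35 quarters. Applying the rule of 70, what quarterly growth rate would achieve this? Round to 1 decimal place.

70 / 35 ≈ 2.00, so about 2.0% per quarter.

≈ 2.0% per quarter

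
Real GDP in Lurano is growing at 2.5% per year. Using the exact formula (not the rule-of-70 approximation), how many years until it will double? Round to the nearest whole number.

28 years

t = ln(2) / ln(1 + 0.025) = 0.6931 / 0.024693 ≈ 28.07.
≈ 28 years.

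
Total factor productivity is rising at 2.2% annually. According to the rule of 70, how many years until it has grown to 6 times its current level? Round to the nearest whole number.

≈ 82 years

One doubling takes 70/2.2 = 31.82 years.
6× is log₂ 6 ≈ 2.58 doublings, so ≈ 2.58 × 31.82 = 82 years.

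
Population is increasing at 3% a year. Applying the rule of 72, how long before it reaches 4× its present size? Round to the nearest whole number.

roughly 48 years

One doubling takes 72/3 = 24.00 years.
4× is 2 doublings, so 2 × 24.00 ≈ 48 years.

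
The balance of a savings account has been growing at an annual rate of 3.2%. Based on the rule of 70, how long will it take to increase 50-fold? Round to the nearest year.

≈ 123 years

Doubling time ≈ 70/3.2 = 21.88 years.
Reaching 50× takes log₂(50) ≈ 5.64 doublings.
5.64 × 21.88 ≈ 123 years.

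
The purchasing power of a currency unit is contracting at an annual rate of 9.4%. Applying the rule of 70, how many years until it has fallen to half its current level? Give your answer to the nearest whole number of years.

≈ 7 years

Falling at 9.4%, it halves about every 70/9.4 = 7.45 years.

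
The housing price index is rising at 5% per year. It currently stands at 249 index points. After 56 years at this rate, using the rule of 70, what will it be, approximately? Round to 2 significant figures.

Doubling time ≈ 70/5 = 14.00 years.
56 years is 56/14.00 ≈ 4.00 doublings, a factor of 2^4.00 ≈ 16.00.
249 × 16.00 ≈ 4000 index points.

approximately 4000 index points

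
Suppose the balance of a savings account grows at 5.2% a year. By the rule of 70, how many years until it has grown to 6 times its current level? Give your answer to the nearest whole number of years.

approximately 35 years

One doubling takes 70/5.2 = 13.46 years.
6× is log₂ 6 ≈ 2.58 doublings, so ≈ 2.58 × 13.46 = 35 years.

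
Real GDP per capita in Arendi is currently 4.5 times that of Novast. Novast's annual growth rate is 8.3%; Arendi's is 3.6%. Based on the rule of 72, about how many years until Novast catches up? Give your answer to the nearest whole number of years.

approximately 33 years

The growth-rate gap is 8.3% − 3.6% = 4.7 percentage points.
So the ratio between them halves every 72/4.7 ≈ 15.32 years.
A 4.5 times gap takes log₂(4.5) ≈ 2.17 halvings to close: 2.17 × 15.32 ≈ 33 years.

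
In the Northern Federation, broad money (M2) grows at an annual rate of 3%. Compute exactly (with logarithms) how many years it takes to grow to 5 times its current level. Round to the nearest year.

t = ln(5) / ln(1 + 0.03) = 1.6094 / 0.029559 ≈ 54.45.
≈ 54 years.

54 years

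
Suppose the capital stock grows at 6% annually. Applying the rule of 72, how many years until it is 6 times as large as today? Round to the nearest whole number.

≈ 31 years

One doubling takes 72/6 = 12.00 years.
6× is log₂ 6 ≈ 2.58 doublings, so ≈ 2.58 × 12.00 = 31 years.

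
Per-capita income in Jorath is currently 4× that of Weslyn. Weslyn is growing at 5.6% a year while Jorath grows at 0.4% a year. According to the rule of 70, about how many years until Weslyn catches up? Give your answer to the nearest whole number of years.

What matters is the difference: 5.2 pp.
Rule of 70 on the gap: the ratio halves every 70/5.2 ≈ 13.46 years.
A 4× gap closes after 2 halvings: 2 × 13.46 ≈ 27 years.

≈ 27 years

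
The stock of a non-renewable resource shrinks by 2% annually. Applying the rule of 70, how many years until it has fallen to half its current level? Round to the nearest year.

Halving time ≈ 70 / 2 = 35.00 → 35 years.

around 35 years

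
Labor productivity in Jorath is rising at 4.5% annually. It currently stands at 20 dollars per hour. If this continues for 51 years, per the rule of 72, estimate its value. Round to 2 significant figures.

approximately 180 dollars per hour

Doubling time ≈ 72/4.5 = 16.00 years.
51 years is 51/16.00 ≈ 3.19 doublings, a factor of 2^3.19 ≈ 9.13.
20 × 9.13 ≈ 180 dollars per hour.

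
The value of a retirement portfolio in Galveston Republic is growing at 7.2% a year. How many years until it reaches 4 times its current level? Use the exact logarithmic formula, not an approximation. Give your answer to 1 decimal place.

t = ln(4) / ln(1 + 0.072) = 1.3863 / 0.069526 ≈ 19.94.

19.9 years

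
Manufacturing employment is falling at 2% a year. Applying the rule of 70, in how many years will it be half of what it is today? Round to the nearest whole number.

Falling at 2%, it halves about every 70/2 = 35.00 years.

roughly 35 years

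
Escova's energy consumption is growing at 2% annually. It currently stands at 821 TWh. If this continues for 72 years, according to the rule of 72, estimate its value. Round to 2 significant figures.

Doubling time ≈ 72/2 = 36.00 years.
72 years is 72/36.00 ≈ 2.00 doublings, a factor of 2^2.00 ≈ 4.00.
821 × 4.00 ≈ 3300 TWh.

about 3300 TWh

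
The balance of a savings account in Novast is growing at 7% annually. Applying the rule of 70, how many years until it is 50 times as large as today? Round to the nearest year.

56 years

One doubling takes 70/7 = 10.00 years.
Reaching 50× takes log₂(50) ≈ 5.64 doublings.
5.64 × 10.00 ≈ 56 years.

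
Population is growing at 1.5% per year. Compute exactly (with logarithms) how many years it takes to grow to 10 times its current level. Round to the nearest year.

t = ln(10) / ln(1 + 0.015) = 2.3026 / 0.014889 ≈ 154.65.
≈ 155 years.

155 years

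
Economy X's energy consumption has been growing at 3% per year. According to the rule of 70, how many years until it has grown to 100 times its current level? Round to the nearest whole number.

155 years

One doubling takes 70/3 = 23.33 years.
100× is log₂ 100 ≈ 6.64 doublings, so ≈ 6.64 × 23.33 = 155 years.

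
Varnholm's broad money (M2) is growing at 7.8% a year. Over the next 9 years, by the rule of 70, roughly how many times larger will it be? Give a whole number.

about 2 times

Doubling time ≈ 70/7.8 = 8.97 years.
9/8.97 ≈ 1 doubling, so about 2^1 = 2×.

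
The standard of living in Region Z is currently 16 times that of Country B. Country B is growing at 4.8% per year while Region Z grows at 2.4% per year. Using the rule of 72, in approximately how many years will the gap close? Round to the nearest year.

Country B gains on Region Z at 4.8% − 2.4% = 2.4 points a year.
At that relative rate the gap halves every 72/2.4 ≈ 30.00 years.
A 16 times gap closes after 4 halvings: 4 × 30.00 ≈ 120 years.

roughly 120 years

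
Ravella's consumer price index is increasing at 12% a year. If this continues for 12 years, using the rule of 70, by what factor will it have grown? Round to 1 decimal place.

roughly 4.2 times

Doubles every ≈ 5.83 years (70/12).
12 years is 2.06 doublings; 2^2.06 ≈ 4.2×.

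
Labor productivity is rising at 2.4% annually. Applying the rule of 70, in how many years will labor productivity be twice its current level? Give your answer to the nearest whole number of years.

about 29 years

Doubling time ≈ 70 / 2.4 = 29.17 years.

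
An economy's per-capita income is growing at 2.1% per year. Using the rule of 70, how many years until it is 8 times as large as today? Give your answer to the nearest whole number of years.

Doubling time ≈ 70/2.1 = 33.33 years.
Getting to 8× needs 3 doublings: 3 × 33.33 ≈ 100 years.

about 100 years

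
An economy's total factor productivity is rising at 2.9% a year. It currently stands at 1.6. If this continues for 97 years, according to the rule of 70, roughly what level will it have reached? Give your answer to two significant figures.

It doubles every 70/2.9 ≈ 24.14 years, so 97 years is 4.02 doublings.
2^4.02 ≈ 16.22; 1.6 × 16.22 ≈ 26.

roughly 26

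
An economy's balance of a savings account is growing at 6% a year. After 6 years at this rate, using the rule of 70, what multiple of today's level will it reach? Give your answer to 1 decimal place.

Doubles every ≈ 11.67 years (70/6).
6 years is 0.51 doublings; 2^0.51 ≈ 1.4×.

about 1.4 times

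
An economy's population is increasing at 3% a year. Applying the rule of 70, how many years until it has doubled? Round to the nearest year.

Doubling time ≈ 70 / 3 = 23.33 years.

about 23 years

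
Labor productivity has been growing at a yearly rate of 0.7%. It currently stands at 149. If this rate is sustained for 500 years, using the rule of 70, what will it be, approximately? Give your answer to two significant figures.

4800

It doubles every 70/0.7 ≈ 100.00 years, so 500 years is 5.00 doublings.
2^5.00 ≈ 32.00; 149 × 32.00 ≈ 4800.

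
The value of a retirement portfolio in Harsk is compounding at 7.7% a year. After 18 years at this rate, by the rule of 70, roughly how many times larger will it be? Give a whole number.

about 4 times

Doubling time ≈ 70/7.7 = 9.09 years.
18/9.09 ≈ 2 doublings, so about 2^2 = 4×.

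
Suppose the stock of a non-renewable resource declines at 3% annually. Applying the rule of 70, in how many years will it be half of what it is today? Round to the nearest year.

roughly 23 years

The rule works in reverse for decay: 70/3 ≈ 23.33 years to halve.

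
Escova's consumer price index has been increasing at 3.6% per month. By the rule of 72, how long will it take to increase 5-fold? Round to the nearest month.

At 3.6% it doubles every 72/3.6 ≈ 20.00 months.
5× is log₂ 5 ≈ 2.32 doublings, so ≈ 2.32 × 20.00 = 46 months.

around 46 months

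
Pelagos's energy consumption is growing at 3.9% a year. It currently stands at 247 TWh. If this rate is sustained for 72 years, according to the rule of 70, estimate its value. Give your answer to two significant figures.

≈ 4000 TWh

It doubles every 70/3.9 ≈ 17.95 years, so 72 years is 4.01 doublings.
2^4.01 ≈ 16.11; 247 × 16.11 ≈ 4000 TWh.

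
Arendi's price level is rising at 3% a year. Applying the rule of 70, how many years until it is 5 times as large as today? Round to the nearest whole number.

Doubling time ≈ 70/3 = 23.33 years.
5× is log₂ 5 ≈ 2.32 doublings, so ≈ 2.32 × 23.33 = 54 years.

roughly 54 years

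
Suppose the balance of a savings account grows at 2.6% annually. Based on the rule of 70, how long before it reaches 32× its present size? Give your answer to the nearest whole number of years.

around 135 years

At 2.6% it doubles every 70/2.6 ≈ 26.92 years.
Getting to 32× needs 5 doublings: 5 × 26.92 ≈ 135 years.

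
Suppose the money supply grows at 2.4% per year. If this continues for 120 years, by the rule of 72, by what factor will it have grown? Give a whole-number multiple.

approximately 16 times

Doubling time ≈ 72/2.4 = 30.00 years.
120/30.00 ≈ 4 doublings, so about 2^4 = 16×.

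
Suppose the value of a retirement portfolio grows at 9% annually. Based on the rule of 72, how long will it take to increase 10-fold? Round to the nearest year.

One doubling takes 72/9 = 8.00 years.
Reaching 10× takes log₂(10) ≈ 3.32 doublings.
3.32 × 8.00 ≈ 27 years.

around 27 years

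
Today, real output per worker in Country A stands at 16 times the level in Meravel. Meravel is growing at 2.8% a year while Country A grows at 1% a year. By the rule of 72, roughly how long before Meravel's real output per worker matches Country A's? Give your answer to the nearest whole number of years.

What matters is the difference: 1.8 pp.
Rule of 72 on the gap: the ratio halves every 72/1.8 ≈ 40.00 years.
A 16 times gap closes after 4 halvings: 4 × 40.00 ≈ 160 years.

≈ 160 years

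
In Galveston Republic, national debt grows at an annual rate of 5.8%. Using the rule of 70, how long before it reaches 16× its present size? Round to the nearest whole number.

One doubling takes 70/5.8 = 12.07 years.
16× is 4 doublings, so 4 × 12.07 ≈ 48 years.

approximately 48 years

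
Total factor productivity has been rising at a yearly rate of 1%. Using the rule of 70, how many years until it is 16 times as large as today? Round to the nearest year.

Doubling time ≈ 70/1 = 70.00 years.
Getting to 16× needs 4 doublings: 4 × 70.00 ≈ 280 years.

roughly 280 years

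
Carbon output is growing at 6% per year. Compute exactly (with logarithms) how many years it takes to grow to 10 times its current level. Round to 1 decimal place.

39.5 years

t = ln(10) / ln(1 + 0.06) = 2.3026 / 0.058269 ≈ 39.52.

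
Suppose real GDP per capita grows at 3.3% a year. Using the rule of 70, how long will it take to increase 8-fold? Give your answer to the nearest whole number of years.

around 64 years

One doubling takes 70/3.3 = 21.21 years.
8 = 2^3, so 3 doublings → 64 years.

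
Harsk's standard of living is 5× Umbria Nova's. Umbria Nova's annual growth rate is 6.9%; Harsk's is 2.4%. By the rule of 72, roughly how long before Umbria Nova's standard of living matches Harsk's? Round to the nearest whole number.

around 37 years

The growth-rate gap is 6.9% − 2.4% = 4.5 percentage points.
So the ratio between them halves every 72/4.5 ≈ 16.00 years.
A 5× gap takes log₂(5) ≈ 2.32 halvings to close: 2.32 × 16.00 ≈ 37 years.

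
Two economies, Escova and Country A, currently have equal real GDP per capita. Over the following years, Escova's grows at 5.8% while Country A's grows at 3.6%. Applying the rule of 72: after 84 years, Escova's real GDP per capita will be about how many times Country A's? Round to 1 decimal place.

approximately 5.9 times

Rate gap = 5.8% − 3.6% = 2.2 points.
The ratio doubles every 72/2.2 ≈ 32.73 years.
84/32.73 ≈ 2.57 doublings → ratio ≈ 2^2.57 ≈ 5.9.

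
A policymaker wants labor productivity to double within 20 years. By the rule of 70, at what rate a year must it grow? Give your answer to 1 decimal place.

around 3.5%

70 / 20 ≈ 3.50, so about 3.5% a year.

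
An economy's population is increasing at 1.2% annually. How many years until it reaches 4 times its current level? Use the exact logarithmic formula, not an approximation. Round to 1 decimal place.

116.2 years

t = ln(4) / ln(1 + 0.012) = 1.3863 / 0.011929 ≈ 116.21.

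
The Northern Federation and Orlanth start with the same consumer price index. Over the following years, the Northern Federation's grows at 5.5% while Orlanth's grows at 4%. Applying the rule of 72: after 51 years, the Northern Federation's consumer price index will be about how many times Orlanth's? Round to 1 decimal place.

Only the 1.5-point difference matters.
72/1.5 ≈ 48.00 years per doubling of the ratio; 51 years gives 1.06 doublings, so ≈ 2.1×.

about 2.1 times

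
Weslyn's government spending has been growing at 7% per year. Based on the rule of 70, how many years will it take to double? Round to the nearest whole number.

Doubling time ≈ 70 / 7 = 10.00 years.

≈ 10 years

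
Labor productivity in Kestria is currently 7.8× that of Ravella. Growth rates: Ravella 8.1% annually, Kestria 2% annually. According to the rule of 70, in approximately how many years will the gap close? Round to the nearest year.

34 years

The growth-rate gap is 8.1% − 2% = 6.1 percentage points.
So the ratio between them halves every 70/6.1 ≈ 11.48 years.
A 7.8× gap takes log₂(7.8) ≈ 2.96 halvings to close: 2.96 × 11.48 ≈ 34 years.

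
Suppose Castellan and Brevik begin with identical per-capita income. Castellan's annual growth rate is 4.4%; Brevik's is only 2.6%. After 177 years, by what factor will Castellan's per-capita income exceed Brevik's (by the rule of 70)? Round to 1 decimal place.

Rate gap = 4.4% − 2.6% = 1.8 points.
The ratio doubles every 70/1.8 ≈ 38.89 years.
177/38.89 ≈ 4.55 doublings → ratio ≈ 2^4.55 ≈ 23.4.

23.4 times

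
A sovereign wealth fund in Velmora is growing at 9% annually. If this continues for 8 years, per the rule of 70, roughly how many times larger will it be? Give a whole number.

roughly 2 times

Doubling time ≈ 70/9 = 7.78 years.
8/7.78 ≈ 1 doubling, so about 2^1 = 2×.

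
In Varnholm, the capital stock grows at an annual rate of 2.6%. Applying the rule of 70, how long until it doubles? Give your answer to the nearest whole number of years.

Doubling time ≈ 70 / 2.6 = 26.92 years.

27 years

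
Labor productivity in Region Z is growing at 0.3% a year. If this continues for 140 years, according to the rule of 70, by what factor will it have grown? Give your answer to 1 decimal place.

1.5 times

Doubles every ≈ 233.33 years (70/0.3).
140 years is 0.60 doublings; 2^0.60 ≈ 1.5×.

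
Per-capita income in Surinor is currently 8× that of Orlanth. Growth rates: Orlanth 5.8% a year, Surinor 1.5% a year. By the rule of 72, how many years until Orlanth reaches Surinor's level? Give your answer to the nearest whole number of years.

around 50 years

Orlanth gains on Surinor at 5.8% − 1.5% = 4.3 points a year.
At that relative rate the gap halves every 72/4.3 ≈ 16.74 years.
An 8× gap closes after 3 halvings: 3 × 16.74 ≈ 50 years.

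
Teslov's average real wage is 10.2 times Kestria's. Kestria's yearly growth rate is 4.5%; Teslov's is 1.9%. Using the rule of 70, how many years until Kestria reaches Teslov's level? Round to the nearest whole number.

90 years

Kestria gains on Teslov at 4.5% − 1.9% = 2.6 points a year.
At that relative rate the gap halves every 70/2.6 ≈ 26.92 years.
A 10.2 times gap takes log₂(10.2) ≈ 3.35 halvings to close: 3.35 × 26.92 ≈ 90 years.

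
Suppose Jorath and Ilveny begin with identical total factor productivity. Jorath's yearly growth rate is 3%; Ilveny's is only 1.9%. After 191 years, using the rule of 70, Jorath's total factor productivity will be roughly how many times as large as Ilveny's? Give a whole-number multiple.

Rate gap = 3% − 1.9% = 1.1 points.
The ratio doubles every 70/1.1 ≈ 63.64 years.
191/63.64 ≈ 3.00 doublings → ratio ≈ 2^3.00 ≈ 8.

8 times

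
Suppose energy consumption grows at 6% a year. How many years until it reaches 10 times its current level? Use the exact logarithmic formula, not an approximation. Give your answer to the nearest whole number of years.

t = ln(10) / ln(1 + 0.06) = 2.3026 / 0.058269 ≈ 39.52.
≈ 40 years.

40 years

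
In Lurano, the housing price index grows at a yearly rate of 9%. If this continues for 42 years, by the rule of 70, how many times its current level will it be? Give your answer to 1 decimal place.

Doubling time ≈ 70/9 = 7.78 years.
42 years / 7.78 ≈ 5.40 doublings → factor 2^5.40 ≈ 42.2.

about 42.2 times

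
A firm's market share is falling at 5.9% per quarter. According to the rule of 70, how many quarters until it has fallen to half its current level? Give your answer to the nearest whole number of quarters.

about 12 quarters

Halving time ≈ 70 / 5.9 = 11.86 → 12 quarters.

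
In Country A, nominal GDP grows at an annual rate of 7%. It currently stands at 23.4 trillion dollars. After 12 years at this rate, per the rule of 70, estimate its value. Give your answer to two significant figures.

≈ 54 trillion dollars

It doubles every 70/7 ≈ 10.00 years, so 12 years is 1.20 doublings.
2^1.20 ≈ 2.30; 23.4 × 2.30 ≈ 54 trillion dollars.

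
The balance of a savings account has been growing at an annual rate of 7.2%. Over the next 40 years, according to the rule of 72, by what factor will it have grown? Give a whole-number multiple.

approximately 16 times

72/7.2 ≈ 10.00 years per doubling.
40 years fits 4 doublings: 2^4 = 16.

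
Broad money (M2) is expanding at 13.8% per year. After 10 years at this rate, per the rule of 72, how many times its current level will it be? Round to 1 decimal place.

around 3.8 times

Doubles every ≈ 5.22 years (72/13.8).
10 years is 1.92 doublings; 2^1.92 ≈ 3.8×.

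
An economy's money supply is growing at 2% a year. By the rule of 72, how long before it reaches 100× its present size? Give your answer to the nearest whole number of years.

One doubling takes 72/2 = 36.00 years.
100× is log₂ 100 ≈ 6.64 doublings, so ≈ 6.64 × 36.00 = 239 years.

around 239 years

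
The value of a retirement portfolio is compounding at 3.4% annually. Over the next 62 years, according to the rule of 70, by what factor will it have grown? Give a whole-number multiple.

approximately 8 times

70/3.4 ≈ 20.59 years per doubling.
62 years fits 3 doublings: 2^3 = 8.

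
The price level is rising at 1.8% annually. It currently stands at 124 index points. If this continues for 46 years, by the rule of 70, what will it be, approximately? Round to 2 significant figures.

280 index points

Doubling time ≈ 70/1.8 = 38.89 years.
46 years is 46/38.89 ≈ 1.18 doublings, a factor of 2^1.18 ≈ 2.27.
124 × 2.27 ≈ 280 index points.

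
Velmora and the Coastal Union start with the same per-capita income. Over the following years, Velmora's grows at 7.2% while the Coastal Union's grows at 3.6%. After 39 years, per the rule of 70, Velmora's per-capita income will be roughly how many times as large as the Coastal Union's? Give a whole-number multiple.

Velmora pulls ahead at 3.6 pp per year, so the ratio doubles every 70/3.6 ≈ 19.44 years.
In 39 years that's 2.01 doublings: 2^2.01 ≈ 4.

about 4 times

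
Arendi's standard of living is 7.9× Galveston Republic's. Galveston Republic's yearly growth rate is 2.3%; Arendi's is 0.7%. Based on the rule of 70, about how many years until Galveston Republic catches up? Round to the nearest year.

130 years

What matters is the difference: 1.6 pp.
Rule of 70 on the gap: the ratio halves every 70/1.6 ≈ 43.75 years.
A 7.9× gap takes log₂(7.9) ≈ 2.98 halvings to close: 2.98 × 43.75 ≈ 130 years.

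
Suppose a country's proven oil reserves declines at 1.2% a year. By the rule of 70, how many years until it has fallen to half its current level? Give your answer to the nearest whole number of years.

approximately 58 years

Falling at 1.2%, it halves about every 70/1.2 = 58.33 years.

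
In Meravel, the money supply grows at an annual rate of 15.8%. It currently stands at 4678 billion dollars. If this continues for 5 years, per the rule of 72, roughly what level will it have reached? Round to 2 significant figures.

≈ 10000 billion dollars

Doubling time ≈ 72/15.8 = 4.56 years.
5 years is 5/4.56 ≈ 1.10 doublings, a factor of 2^1.10 ≈ 2.14.
4678 × 2.14 ≈ 10000 billion dollars.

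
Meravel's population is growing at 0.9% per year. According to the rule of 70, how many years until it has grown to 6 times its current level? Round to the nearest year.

At 0.9% it doubles every 70/0.9 ≈ 77.78 years.
6× is log₂ 6 ≈ 2.58 doublings, so ≈ 2.58 × 77.78 = 201 years.

201 years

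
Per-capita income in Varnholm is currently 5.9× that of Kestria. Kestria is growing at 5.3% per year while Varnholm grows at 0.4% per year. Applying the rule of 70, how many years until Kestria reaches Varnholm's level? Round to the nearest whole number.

What matters is the difference: 4.9 pp.
Rule of 70 on the gap: the ratio halves every 70/4.9 ≈ 14.29 years.
A 5.9× gap takes log₂(5.9) ≈ 2.56 halvings to close: 2.56 × 14.29 ≈ 37 years.

about 37 years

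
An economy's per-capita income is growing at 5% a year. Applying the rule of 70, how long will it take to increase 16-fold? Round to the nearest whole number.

56 years

Doubling time ≈ 70/5 = 14.00 years.
Getting to 16× needs 4 doublings: 4 × 14.00 ≈ 56 years.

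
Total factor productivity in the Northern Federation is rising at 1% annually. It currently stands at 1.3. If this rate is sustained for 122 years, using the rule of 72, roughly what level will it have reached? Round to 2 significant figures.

Doubling time ≈ 72/1 = 72.00 years.
122 years is 122/72.00 ≈ 1.69 doublings, a factor of 2^1.69 ≈ 3.23.
1.3 × 3.23 ≈ 4.2.

around 4.2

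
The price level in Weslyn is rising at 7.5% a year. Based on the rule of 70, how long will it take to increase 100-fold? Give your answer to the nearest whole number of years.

At 7.5% it doubles every 70/7.5 ≈ 9.33 years.
Reaching 100× takes log₂(100) ≈ 6.64 doublings.
6.64 × 9.33 ≈ 62 years.

around 62 years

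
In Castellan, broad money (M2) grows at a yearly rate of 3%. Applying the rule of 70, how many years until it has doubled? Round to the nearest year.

At 3%, doubling takes about 70/3 = 23.33 years.

around 23 years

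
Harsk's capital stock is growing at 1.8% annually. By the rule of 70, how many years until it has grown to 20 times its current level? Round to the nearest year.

One doubling takes 70/1.8 = 38.89 years.
Reaching 20× takes log₂(20) ≈ 4.32 doublings.
4.32 × 38.89 ≈ 168 years.

≈ 168 years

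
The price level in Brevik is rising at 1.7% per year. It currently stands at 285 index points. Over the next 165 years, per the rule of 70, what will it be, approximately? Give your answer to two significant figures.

around 4600 index points

Doubling time ≈ 70/1.7 = 41.18 years.
165 years is 165/41.18 ≈ 4.01 doublings, a factor of 2^4.01 ≈ 16.11.
285 × 16.11 ≈ 4600 index points.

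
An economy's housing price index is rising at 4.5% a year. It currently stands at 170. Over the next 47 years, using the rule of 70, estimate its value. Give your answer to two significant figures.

Doubling time ≈ 70/4.5 = 15.56 years.
47 years is 47/15.56 ≈ 3.02 doublings, a factor of 2^3.02 ≈ 8.11.
170 × 8.11 ≈ 1400.

approximately 1400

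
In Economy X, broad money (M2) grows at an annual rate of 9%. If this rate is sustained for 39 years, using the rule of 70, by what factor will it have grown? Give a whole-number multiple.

≈ 32 times

70/9 ≈ 7.78 years per doubling.
39 years fits 5 doublings: 2^5 = 32.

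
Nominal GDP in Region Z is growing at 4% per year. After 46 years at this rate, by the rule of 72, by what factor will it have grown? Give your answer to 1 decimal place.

approximately 5.9 times

Doubles every ≈ 18.00 years (72/4).
46 years is 2.56 doublings; 2^2.56 ≈ 5.9×.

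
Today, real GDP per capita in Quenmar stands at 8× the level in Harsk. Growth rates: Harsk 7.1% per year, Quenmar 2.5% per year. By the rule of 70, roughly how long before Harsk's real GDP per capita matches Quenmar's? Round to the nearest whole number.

The growth-rate gap is 7.1% − 2.5% = 4.6 percentage points.
So the ratio between them halves every 70/4.6 ≈ 15.22 years.
An 8× gap closes after 3 halvings: 3 × 15.22 ≈ 46 years.

about 46 years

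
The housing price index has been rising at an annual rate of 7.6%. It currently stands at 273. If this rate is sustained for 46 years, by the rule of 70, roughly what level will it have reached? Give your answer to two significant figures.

Doubling time ≈ 70/7.6 = 9.21 years.
46 years is 46/9.21 ≈ 4.99 doublings, a factor of 2^4.99 ≈ 31.78.
273 × 31.78 ≈ 8700.

8700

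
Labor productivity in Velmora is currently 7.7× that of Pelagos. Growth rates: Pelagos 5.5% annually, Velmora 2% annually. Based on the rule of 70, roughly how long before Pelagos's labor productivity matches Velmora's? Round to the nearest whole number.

approximately 59 years

What matters is the difference: 3.5 pp.
Rule of 70 on the gap: the ratio halves every 70/3.5 ≈ 20.00 years.
A 7.7× gap takes log₂(7.7) ≈ 2.94 halvings to close: 2.94 × 20.00 ≈ 59 years.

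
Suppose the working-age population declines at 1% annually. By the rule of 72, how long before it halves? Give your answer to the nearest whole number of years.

Halving time ≈ 72 / 1 = 72.00 → 72 years.

≈ 72 years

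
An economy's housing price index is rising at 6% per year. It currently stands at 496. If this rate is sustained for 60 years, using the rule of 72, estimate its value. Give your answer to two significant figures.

≈ 16000

It doubles every 72/6 ≈ 12.00 years, so 60 years is 5.00 doublings.
2^5.00 ≈ 32.00; 496 × 32.00 ≈ 16000.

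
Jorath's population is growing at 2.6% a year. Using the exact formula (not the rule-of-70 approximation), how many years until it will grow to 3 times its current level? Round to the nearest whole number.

t = ln(3) / ln(1 + 0.026) = 1.0986 / 0.025668 ≈ 42.80.
≈ 43 years.

43 years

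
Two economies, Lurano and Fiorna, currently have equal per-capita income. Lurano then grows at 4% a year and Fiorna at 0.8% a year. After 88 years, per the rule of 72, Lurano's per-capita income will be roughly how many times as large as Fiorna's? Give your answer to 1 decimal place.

about 15.0 times

Rate gap = 4% − 0.8% = 3.2 points.
The ratio doubles every 72/3.2 ≈ 22.50 years.
88/22.50 ≈ 3.91 doublings → ratio ≈ 2^3.91 ≈ 15.0.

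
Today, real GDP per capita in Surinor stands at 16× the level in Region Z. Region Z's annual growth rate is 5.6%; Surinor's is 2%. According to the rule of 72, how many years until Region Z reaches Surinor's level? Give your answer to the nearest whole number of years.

Region Z gains on Surinor at 5.6% − 2% = 3.6 points a year.
At that relative rate the gap halves every 72/3.6 ≈ 20.00 years.
A 16× gap closes after 4 halvings: 4 × 20.00 ≈ 80 years.

≈ 80 years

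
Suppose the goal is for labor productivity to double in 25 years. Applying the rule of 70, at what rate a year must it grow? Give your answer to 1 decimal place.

70 / 25 ≈ 2.80, so about 2.8% a year.

roughly 2.8%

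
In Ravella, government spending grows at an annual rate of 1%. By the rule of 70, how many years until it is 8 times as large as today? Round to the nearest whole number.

around 210 years

Doubling time ≈ 70/1 = 70.00 years.
8 = 2^3, so 3 doublings → 210 years.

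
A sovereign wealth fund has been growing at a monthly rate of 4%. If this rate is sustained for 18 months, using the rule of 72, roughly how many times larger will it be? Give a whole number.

72/4 ≈ 18.00 months per doubling.
18 months fits 1 doubling: 2^1 = 2.

2 times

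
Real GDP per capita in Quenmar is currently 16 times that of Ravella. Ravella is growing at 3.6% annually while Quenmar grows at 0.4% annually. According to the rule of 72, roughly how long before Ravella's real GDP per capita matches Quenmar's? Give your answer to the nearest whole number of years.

The growth-rate gap is 3.6% − 0.4% = 3.2 percentage points.
So the ratio between them halves every 72/3.2 ≈ 22.50 years.
A 16 times gap closes after 4 halvings: 4 × 22.50 ≈ 90 years.

about 90 years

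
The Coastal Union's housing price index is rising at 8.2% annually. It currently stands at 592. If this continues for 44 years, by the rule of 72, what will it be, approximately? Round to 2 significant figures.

approximately 19000

Doubling time ≈ 72/8.2 = 8.78 years.
44 years is 44/8.78 ≈ 5.01 doublings, a factor of 2^5.01 ≈ 32.22.
592 × 32.22 ≈ 19000.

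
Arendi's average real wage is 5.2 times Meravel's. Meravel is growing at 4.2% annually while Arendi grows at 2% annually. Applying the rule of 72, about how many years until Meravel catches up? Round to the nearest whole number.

about 78 years

What matters is the difference: 2.2 pp.
Rule of 72 on the gap: the ratio halves every 72/2.2 ≈ 32.73 years.
A 5.2 times gap takes log₂(5.2) ≈ 2.38 halvings to close: 2.38 × 32.73 ≈ 78 years.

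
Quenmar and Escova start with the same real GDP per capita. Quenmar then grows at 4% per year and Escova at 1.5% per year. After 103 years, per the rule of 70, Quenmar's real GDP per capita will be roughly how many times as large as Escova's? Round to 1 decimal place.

Rate gap = 4% − 1.5% = 2.5 points.
The ratio doubles every 70/2.5 ≈ 28.00 years.
103/28.00 ≈ 3.68 doublings → ratio ≈ 2^3.68 ≈ 12.8.

approximately 12.8 times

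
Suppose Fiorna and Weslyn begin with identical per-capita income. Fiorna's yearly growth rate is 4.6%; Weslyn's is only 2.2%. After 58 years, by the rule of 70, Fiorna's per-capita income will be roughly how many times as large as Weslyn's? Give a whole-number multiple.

Fiorna pulls ahead at 2.4 pp per year, so the ratio doubles every 70/2.4 ≈ 29.17 years.
In 58 years that's 1.99 doublings: 2^1.99 ≈ 4.

approximately 4 times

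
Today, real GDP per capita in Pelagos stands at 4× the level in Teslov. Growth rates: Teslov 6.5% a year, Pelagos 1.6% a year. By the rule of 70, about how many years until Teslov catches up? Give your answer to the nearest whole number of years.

29 years

What matters is the difference: 4.9 pp.
Rule of 70 on the gap: the ratio halves every 70/4.9 ≈ 14.29 years.
A 4× gap closes after 2 halvings: 2 × 14.29 ≈ 29 years.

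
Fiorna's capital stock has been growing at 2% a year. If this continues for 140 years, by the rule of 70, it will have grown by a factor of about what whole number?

approximately 16 times

Doubling time ≈ 70/2 = 35.00 years.
140/35.00 ≈ 4 doublings, so about 2^4 = 16×.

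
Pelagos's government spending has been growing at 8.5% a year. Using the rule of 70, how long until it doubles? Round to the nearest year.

roughly 8 years

At 8.5%, doubling takes about 70/8.5 = 8.24 years.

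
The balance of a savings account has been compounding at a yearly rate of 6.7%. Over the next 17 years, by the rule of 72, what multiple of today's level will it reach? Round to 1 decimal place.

3.0 times

Doubling time ≈ 72/6.7 = 10.75 years.
17 years / 10.75 ≈ 1.58 doublings → factor 2^1.58 ≈ 3.0.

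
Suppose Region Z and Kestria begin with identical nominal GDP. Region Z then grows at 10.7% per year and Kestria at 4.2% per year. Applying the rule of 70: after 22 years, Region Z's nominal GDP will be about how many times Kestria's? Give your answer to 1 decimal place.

Only the 6.5-point difference matters.
70/6.5 ≈ 10.77 years per doubling of the ratio; 22 years gives 2.04 doublings, so ≈ 4.1×.

about 4.1 times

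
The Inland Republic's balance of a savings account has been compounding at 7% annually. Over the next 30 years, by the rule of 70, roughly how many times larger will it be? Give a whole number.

At 7% one doubling takes ≈ 10.00 years; 30 years is 3 of them, so ×8.

≈ 8 times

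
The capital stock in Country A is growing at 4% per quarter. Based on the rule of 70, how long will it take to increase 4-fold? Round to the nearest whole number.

Doubling time ≈ 70/4 = 17.50 quarters.
4 = 2^2, so 2 doublings → 35 quarters.

35 quarters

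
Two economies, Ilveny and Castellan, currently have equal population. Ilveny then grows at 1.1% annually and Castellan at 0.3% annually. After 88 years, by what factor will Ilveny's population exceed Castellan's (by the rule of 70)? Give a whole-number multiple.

Only the 0.8-point difference matters.
70/0.8 ≈ 87.50 years per doubling of the ratio; 88 years gives 1.01 doublings, so ≈ 2×.

2 times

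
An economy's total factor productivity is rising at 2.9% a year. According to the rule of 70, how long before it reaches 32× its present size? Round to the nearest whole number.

≈ 121 years

At 2.9% it doubles every 70/2.9 ≈ 24.14 years.
32× is 5 doublings, so 5 × 24.14 ≈ 121 years.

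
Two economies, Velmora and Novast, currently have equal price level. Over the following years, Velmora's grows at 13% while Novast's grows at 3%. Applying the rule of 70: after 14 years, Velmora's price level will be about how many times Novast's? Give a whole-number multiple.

Velmora pulls ahead at 10 pp per year, so the ratio doubles every 70/10 ≈ 7.00 years.
In 14 years that's 2.00 doublings: 2^2.00 ≈ 4.

roughly 4 times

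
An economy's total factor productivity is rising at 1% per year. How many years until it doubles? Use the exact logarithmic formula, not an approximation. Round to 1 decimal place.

69.7 years

t = ln(2) / ln(1 + 0.01) = 0.6931 / 0.009950 ≈ 69.66.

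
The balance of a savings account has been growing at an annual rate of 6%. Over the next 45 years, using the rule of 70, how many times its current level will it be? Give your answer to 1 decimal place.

14.5 times

Doubling time ≈ 70/6 = 11.67 years.
45 years / 11.67 ≈ 3.86 doublings → factor 2^3.86 ≈ 14.5.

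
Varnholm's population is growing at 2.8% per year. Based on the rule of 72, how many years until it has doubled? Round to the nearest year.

approximately 26 years

At 2.8%, doubling takes about 72/2.8 = 25.71 years.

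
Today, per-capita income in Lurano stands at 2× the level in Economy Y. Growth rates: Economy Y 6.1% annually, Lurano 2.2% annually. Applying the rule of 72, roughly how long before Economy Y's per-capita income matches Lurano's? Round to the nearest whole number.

≈ 18 years

What matters is the difference: 3.9 pp.
Rule of 72 on the gap: the ratio halves every 72/3.9 ≈ 18.46 years.
A 2× gap closes after 1 halving: 1 × 18.46 ≈ 18 years.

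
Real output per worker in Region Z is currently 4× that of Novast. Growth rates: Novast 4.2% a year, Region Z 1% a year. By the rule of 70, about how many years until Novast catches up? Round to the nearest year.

What matters is the difference: 3.2 pp.
Rule of 70 on the gap: the ratio halves every 70/3.2 ≈ 21.88 years.
A 4× gap closes after 2 halvings: 2 × 21.88 ≈ 44 years.

about 44 years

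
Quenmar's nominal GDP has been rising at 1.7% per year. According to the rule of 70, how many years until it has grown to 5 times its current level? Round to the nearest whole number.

around 96 years

Doubling time ≈ 70/1.7 = 41.18 years.
Reaching 5× takes log₂(5) ≈ 2.32 doublings.
2.32 × 41.18 ≈ 96 years.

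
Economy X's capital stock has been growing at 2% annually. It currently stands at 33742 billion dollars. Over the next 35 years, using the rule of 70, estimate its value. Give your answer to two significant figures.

around 67000 billion dollars

Doubling time ≈ 70/2 = 35.00 years.
35 years is 35/35.00 ≈ 1.00 doublings, a factor of 2^1.00 ≈ 2.00.
33742 × 2.00 ≈ 67000 billion dollars.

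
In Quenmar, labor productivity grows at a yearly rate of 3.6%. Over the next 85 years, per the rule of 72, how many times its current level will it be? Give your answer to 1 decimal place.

approximately 19.0 times

Doubling time ≈ 72/3.6 = 20.00 years.
85 years / 20.00 ≈ 4.25 doublings → factor 2^4.25 ≈ 19.0.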